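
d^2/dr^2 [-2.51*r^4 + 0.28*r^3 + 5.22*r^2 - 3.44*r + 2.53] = -30.12*r^2 + 1.68*r + 10.44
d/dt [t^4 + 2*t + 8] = 4*t^3 + 2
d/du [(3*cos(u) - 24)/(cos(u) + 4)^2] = 3*(cos(u) - 20)*sin(u)/(cos(u) + 4)^3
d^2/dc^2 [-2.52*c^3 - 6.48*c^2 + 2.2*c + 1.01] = -15.12*c - 12.96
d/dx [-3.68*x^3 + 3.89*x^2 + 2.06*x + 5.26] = -11.04*x^2 + 7.78*x + 2.06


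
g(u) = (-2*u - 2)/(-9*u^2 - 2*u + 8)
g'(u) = (-2*u - 2)*(18*u + 2)/(-9*u^2 - 2*u + 8)^2 - 2/(-9*u^2 - 2*u + 8)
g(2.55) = 0.13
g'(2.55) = -0.07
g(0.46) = -0.56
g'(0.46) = -1.51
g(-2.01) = -0.08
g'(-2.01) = -0.03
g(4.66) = 0.06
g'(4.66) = -0.01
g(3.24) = 0.09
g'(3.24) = -0.04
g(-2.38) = -0.07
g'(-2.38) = -0.02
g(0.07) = -0.27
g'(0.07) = -0.37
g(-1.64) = -0.10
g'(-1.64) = -0.06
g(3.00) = 0.10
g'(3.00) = -0.05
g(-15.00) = -0.01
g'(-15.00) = 0.00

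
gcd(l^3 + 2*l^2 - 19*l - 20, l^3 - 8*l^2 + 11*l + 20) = l^2 - 3*l - 4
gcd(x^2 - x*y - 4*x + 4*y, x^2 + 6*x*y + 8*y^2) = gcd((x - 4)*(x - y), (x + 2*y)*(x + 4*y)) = 1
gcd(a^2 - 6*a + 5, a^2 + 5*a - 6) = a - 1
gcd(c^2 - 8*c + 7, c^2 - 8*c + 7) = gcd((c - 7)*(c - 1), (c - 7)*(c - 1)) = c^2 - 8*c + 7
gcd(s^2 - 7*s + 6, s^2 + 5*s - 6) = s - 1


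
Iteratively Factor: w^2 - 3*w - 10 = (w - 5)*(w + 2)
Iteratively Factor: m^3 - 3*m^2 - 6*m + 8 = (m - 1)*(m^2 - 2*m - 8) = (m - 4)*(m - 1)*(m + 2)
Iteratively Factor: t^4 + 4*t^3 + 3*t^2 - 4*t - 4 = (t + 1)*(t^3 + 3*t^2 - 4) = (t - 1)*(t + 1)*(t^2 + 4*t + 4) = (t - 1)*(t + 1)*(t + 2)*(t + 2)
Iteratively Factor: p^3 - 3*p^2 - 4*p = (p - 4)*(p^2 + p) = p*(p - 4)*(p + 1)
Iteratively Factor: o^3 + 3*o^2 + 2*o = (o)*(o^2 + 3*o + 2) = o*(o + 2)*(o + 1)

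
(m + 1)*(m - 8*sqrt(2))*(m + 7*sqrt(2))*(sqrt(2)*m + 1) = sqrt(2)*m^4 - m^3 + sqrt(2)*m^3 - 113*sqrt(2)*m^2 - m^2 - 113*sqrt(2)*m - 112*m - 112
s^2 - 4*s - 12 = (s - 6)*(s + 2)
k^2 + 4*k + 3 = (k + 1)*(k + 3)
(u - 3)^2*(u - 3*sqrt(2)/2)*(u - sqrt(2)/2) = u^4 - 6*u^3 - 2*sqrt(2)*u^3 + 21*u^2/2 + 12*sqrt(2)*u^2 - 18*sqrt(2)*u - 9*u + 27/2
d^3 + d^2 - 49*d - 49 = (d - 7)*(d + 1)*(d + 7)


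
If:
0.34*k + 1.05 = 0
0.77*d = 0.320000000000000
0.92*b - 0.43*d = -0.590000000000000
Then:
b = -0.45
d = 0.42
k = -3.09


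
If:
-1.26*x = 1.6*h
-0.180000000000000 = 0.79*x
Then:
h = 0.18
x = -0.23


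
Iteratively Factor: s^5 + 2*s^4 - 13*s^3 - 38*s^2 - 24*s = (s)*(s^4 + 2*s^3 - 13*s^2 - 38*s - 24) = s*(s + 2)*(s^3 - 13*s - 12) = s*(s - 4)*(s + 2)*(s^2 + 4*s + 3) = s*(s - 4)*(s + 2)*(s + 3)*(s + 1)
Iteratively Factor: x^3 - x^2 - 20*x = (x)*(x^2 - x - 20) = x*(x - 5)*(x + 4)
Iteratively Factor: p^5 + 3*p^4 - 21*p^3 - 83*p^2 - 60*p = (p + 4)*(p^4 - p^3 - 17*p^2 - 15*p) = p*(p + 4)*(p^3 - p^2 - 17*p - 15) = p*(p - 5)*(p + 4)*(p^2 + 4*p + 3) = p*(p - 5)*(p + 3)*(p + 4)*(p + 1)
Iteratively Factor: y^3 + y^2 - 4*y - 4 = (y + 2)*(y^2 - y - 2) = (y - 2)*(y + 2)*(y + 1)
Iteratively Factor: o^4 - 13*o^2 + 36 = (o + 3)*(o^3 - 3*o^2 - 4*o + 12) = (o - 3)*(o + 3)*(o^2 - 4) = (o - 3)*(o + 2)*(o + 3)*(o - 2)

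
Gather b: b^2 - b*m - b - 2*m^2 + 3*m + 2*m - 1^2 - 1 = b^2 + b*(-m - 1) - 2*m^2 + 5*m - 2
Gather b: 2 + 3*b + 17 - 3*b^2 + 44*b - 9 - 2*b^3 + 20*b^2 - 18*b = -2*b^3 + 17*b^2 + 29*b + 10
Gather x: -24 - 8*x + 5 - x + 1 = -9*x - 18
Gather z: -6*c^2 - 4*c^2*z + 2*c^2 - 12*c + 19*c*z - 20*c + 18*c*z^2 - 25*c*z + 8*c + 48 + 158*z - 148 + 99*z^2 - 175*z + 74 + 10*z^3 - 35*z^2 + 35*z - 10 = -4*c^2 - 24*c + 10*z^3 + z^2*(18*c + 64) + z*(-4*c^2 - 6*c + 18) - 36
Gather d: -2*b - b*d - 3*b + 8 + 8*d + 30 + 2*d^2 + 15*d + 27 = -5*b + 2*d^2 + d*(23 - b) + 65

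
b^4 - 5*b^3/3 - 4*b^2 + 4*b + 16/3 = (b - 2)^2*(b + 1)*(b + 4/3)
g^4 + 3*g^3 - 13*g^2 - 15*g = g*(g - 3)*(g + 1)*(g + 5)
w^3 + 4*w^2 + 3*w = w*(w + 1)*(w + 3)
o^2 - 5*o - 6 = (o - 6)*(o + 1)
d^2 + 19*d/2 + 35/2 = (d + 5/2)*(d + 7)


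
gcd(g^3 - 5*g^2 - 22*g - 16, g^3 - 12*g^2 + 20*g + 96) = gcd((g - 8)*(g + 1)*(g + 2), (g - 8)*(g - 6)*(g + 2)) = g^2 - 6*g - 16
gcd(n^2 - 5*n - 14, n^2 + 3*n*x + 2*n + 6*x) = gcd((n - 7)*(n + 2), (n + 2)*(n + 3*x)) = n + 2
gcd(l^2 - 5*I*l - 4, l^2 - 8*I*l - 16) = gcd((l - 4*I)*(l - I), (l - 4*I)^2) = l - 4*I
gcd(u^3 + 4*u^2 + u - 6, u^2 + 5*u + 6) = u^2 + 5*u + 6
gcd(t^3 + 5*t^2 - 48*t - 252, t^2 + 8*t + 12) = t + 6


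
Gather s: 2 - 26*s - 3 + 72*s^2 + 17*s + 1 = 72*s^2 - 9*s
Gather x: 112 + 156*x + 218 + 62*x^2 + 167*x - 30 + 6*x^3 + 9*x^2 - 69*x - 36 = 6*x^3 + 71*x^2 + 254*x + 264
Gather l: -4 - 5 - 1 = -10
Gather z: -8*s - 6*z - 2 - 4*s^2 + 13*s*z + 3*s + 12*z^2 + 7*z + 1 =-4*s^2 - 5*s + 12*z^2 + z*(13*s + 1) - 1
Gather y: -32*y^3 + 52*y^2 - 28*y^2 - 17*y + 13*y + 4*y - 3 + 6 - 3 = -32*y^3 + 24*y^2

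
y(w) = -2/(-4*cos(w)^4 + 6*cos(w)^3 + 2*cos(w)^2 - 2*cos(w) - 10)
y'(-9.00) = 0.09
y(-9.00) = 0.14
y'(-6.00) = -0.04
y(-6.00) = 0.24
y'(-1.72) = -0.05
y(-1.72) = 0.21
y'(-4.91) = 0.01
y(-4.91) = 0.19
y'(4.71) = -0.04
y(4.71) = 0.20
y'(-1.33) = -0.00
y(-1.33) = 0.19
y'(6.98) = -0.07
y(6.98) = 0.22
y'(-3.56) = -0.09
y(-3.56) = 0.14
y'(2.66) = -0.10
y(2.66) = 0.15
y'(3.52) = 0.08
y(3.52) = 0.14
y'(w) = -2*(-16*sin(w)*cos(w)^3 + 18*sin(w)*cos(w)^2 + 4*sin(w)*cos(w) - 2*sin(w))/(-4*cos(w)^4 + 6*cos(w)^3 + 2*cos(w)^2 - 2*cos(w) - 10)^2 = (8*cos(w)^3 - 9*cos(w)^2 - 2*cos(w) + 1)*sin(w)/(2*cos(w)^4 - 3*cos(w)^3 - cos(w)^2 + cos(w) + 5)^2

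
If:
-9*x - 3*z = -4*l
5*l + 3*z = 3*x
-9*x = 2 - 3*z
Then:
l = -4/19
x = -3/19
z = 11/57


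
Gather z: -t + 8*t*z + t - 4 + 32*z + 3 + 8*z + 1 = z*(8*t + 40)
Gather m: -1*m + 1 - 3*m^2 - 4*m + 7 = -3*m^2 - 5*m + 8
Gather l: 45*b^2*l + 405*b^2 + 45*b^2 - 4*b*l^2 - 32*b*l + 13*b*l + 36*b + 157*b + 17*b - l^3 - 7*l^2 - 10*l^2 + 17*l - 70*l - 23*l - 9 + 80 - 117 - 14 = 450*b^2 + 210*b - l^3 + l^2*(-4*b - 17) + l*(45*b^2 - 19*b - 76) - 60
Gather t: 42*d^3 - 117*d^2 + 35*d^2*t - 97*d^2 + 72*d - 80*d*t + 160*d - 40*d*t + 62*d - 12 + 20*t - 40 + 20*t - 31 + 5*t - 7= 42*d^3 - 214*d^2 + 294*d + t*(35*d^2 - 120*d + 45) - 90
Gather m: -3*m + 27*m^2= 27*m^2 - 3*m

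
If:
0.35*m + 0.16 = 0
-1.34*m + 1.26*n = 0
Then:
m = -0.46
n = -0.49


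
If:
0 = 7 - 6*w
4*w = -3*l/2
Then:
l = -28/9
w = 7/6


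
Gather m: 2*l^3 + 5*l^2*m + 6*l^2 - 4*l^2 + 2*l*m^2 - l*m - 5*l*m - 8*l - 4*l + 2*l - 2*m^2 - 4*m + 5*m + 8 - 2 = 2*l^3 + 2*l^2 - 10*l + m^2*(2*l - 2) + m*(5*l^2 - 6*l + 1) + 6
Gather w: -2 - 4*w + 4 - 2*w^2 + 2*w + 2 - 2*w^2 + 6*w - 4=-4*w^2 + 4*w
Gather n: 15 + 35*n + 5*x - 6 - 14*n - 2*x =21*n + 3*x + 9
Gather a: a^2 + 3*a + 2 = a^2 + 3*a + 2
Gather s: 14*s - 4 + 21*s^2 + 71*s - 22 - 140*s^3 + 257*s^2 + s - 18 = -140*s^3 + 278*s^2 + 86*s - 44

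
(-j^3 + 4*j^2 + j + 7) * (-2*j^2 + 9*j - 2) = 2*j^5 - 17*j^4 + 36*j^3 - 13*j^2 + 61*j - 14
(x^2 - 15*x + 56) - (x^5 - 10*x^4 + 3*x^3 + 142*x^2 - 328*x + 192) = -x^5 + 10*x^4 - 3*x^3 - 141*x^2 + 313*x - 136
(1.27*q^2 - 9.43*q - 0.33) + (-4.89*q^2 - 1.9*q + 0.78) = -3.62*q^2 - 11.33*q + 0.45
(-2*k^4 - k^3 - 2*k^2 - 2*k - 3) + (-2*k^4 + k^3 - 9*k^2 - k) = -4*k^4 - 11*k^2 - 3*k - 3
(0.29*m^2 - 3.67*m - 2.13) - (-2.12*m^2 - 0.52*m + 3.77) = 2.41*m^2 - 3.15*m - 5.9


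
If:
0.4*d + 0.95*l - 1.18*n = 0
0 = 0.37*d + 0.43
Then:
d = -1.16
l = 1.24210526315789*n + 0.489331436699858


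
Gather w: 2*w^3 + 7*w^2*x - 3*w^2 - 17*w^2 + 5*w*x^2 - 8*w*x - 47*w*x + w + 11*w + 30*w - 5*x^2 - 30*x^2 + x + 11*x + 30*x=2*w^3 + w^2*(7*x - 20) + w*(5*x^2 - 55*x + 42) - 35*x^2 + 42*x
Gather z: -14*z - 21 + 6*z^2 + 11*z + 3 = 6*z^2 - 3*z - 18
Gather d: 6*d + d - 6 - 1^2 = 7*d - 7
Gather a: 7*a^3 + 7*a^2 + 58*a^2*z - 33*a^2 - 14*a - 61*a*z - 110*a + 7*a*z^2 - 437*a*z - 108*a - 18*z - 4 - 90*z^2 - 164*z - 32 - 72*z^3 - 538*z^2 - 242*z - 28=7*a^3 + a^2*(58*z - 26) + a*(7*z^2 - 498*z - 232) - 72*z^3 - 628*z^2 - 424*z - 64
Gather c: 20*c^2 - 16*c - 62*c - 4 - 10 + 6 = 20*c^2 - 78*c - 8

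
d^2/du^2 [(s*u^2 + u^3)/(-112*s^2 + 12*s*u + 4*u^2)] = s^2*(-392*s^3 - 1176*s^2*u + 84*s*u^2 - 17*u^3)/(21952*s^6 - 7056*s^5*u - 1596*s^4*u^2 + 477*s^3*u^3 + 57*s^2*u^4 - 9*s*u^5 - u^6)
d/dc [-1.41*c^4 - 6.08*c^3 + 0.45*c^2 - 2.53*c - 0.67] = -5.64*c^3 - 18.24*c^2 + 0.9*c - 2.53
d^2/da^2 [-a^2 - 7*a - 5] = -2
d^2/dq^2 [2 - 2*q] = 0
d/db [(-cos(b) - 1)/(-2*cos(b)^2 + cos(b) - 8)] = (4*cos(b) + cos(2*b) - 8)*sin(b)/(-cos(b) + cos(2*b) + 9)^2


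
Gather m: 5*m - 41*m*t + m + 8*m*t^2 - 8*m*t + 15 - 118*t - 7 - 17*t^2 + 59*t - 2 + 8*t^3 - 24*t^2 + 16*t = m*(8*t^2 - 49*t + 6) + 8*t^3 - 41*t^2 - 43*t + 6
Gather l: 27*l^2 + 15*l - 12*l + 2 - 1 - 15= 27*l^2 + 3*l - 14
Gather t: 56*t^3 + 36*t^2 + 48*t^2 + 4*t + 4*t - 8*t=56*t^3 + 84*t^2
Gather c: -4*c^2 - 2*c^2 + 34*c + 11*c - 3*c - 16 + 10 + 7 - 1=-6*c^2 + 42*c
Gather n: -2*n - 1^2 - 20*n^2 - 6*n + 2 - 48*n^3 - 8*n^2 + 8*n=-48*n^3 - 28*n^2 + 1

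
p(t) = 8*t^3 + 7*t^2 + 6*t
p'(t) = 24*t^2 + 14*t + 6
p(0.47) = 5.20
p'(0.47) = 17.88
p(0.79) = 13.05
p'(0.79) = 32.04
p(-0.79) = -4.32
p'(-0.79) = 9.92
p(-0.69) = -3.44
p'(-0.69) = 7.77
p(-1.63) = -25.83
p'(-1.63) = 46.95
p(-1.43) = -17.66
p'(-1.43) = 35.06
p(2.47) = 178.08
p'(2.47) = 187.00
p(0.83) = 14.38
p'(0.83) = 34.15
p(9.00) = 6453.00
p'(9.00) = 2076.00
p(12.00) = 14904.00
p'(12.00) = 3630.00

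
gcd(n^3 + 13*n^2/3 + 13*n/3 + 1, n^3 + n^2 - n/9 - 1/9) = n^2 + 4*n/3 + 1/3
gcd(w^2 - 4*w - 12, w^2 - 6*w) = w - 6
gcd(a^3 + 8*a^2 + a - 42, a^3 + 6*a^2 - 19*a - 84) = a^2 + 10*a + 21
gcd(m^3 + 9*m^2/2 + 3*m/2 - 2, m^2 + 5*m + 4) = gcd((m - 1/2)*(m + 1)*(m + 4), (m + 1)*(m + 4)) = m^2 + 5*m + 4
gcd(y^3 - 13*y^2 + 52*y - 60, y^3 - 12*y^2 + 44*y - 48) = y^2 - 8*y + 12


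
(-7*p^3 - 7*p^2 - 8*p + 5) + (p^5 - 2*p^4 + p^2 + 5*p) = p^5 - 2*p^4 - 7*p^3 - 6*p^2 - 3*p + 5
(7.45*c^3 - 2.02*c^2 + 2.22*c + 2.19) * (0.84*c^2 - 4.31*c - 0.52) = 6.258*c^5 - 33.8063*c^4 + 6.697*c^3 - 6.6782*c^2 - 10.5933*c - 1.1388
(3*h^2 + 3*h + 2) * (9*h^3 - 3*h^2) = 27*h^5 + 18*h^4 + 9*h^3 - 6*h^2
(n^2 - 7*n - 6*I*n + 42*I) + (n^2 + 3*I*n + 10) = 2*n^2 - 7*n - 3*I*n + 10 + 42*I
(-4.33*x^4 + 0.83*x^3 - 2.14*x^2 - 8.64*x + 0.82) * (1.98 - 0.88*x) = 3.8104*x^5 - 9.3038*x^4 + 3.5266*x^3 + 3.366*x^2 - 17.8288*x + 1.6236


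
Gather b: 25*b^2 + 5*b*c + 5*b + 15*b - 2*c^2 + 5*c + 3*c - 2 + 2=25*b^2 + b*(5*c + 20) - 2*c^2 + 8*c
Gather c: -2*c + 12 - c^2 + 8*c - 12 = -c^2 + 6*c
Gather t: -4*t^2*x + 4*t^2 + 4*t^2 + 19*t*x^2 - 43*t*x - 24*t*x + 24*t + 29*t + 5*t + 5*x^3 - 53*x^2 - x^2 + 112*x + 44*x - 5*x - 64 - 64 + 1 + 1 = t^2*(8 - 4*x) + t*(19*x^2 - 67*x + 58) + 5*x^3 - 54*x^2 + 151*x - 126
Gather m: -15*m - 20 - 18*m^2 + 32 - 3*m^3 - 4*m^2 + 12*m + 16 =-3*m^3 - 22*m^2 - 3*m + 28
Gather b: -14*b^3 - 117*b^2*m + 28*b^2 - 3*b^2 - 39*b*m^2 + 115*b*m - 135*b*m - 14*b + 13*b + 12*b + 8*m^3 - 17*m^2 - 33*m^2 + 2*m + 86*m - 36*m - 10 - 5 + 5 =-14*b^3 + b^2*(25 - 117*m) + b*(-39*m^2 - 20*m + 11) + 8*m^3 - 50*m^2 + 52*m - 10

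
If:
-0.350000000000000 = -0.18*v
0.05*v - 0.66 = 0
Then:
No Solution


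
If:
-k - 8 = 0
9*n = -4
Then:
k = -8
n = -4/9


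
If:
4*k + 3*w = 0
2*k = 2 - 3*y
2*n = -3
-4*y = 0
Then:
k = 1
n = -3/2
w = -4/3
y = 0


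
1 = 1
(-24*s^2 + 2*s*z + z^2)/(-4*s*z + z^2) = (6*s + z)/z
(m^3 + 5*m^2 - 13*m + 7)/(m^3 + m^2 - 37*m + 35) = (m - 1)/(m - 5)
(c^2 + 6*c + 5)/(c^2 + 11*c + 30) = (c + 1)/(c + 6)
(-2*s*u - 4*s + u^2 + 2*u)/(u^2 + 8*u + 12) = (-2*s + u)/(u + 6)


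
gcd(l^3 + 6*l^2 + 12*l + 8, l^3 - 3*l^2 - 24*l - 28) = l^2 + 4*l + 4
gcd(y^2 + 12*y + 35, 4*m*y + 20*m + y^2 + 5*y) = y + 5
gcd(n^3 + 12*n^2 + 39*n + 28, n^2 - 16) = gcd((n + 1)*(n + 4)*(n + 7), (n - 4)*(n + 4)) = n + 4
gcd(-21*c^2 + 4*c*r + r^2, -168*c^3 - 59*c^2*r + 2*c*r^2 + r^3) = 7*c + r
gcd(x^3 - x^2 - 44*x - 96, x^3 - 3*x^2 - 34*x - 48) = x^2 - 5*x - 24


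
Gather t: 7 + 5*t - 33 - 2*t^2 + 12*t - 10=-2*t^2 + 17*t - 36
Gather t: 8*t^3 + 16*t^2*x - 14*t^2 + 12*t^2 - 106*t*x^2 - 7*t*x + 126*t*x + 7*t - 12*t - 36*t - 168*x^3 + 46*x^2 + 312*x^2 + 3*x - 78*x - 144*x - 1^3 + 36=8*t^3 + t^2*(16*x - 2) + t*(-106*x^2 + 119*x - 41) - 168*x^3 + 358*x^2 - 219*x + 35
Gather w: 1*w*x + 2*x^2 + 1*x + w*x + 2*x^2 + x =2*w*x + 4*x^2 + 2*x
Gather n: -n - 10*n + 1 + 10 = 11 - 11*n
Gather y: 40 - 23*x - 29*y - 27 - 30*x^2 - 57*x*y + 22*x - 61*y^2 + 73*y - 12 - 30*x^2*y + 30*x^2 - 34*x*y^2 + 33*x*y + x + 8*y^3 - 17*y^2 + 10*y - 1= 8*y^3 + y^2*(-34*x - 78) + y*(-30*x^2 - 24*x + 54)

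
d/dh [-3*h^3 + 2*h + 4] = 2 - 9*h^2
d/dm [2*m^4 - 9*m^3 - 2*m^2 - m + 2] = 8*m^3 - 27*m^2 - 4*m - 1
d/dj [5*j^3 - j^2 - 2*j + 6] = 15*j^2 - 2*j - 2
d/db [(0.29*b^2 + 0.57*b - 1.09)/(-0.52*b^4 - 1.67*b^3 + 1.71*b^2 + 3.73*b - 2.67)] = (0.3016*b^5 + 1.3735*b^4 - 0.363400000000001*b^3 - 5.3539*b^2 + 2.1792*b + 2.5438)/(0.2704*b^8 + 1.7368*b^7 + 1.0105*b^6 - 9.5906*b^5 - 6.7573*b^4 + 21.6744*b^3 + 4.7815*b^2 - 19.9182*b + 7.1289)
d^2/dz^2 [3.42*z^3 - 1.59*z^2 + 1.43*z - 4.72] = 20.52*z - 3.18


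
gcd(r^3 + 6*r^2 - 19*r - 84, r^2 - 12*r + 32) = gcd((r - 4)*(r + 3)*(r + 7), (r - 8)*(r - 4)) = r - 4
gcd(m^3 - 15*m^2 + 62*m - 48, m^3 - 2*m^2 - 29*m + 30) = m^2 - 7*m + 6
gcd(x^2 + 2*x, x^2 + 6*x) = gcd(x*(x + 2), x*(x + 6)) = x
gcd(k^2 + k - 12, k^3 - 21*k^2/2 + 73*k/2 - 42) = k - 3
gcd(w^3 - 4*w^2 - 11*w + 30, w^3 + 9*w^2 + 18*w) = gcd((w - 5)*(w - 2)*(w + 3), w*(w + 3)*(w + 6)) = w + 3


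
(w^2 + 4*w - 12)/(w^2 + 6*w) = (w - 2)/w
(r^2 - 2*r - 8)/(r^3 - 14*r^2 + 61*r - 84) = (r + 2)/(r^2 - 10*r + 21)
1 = 1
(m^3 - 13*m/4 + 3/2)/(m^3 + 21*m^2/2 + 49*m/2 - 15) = (m^2 + m/2 - 3)/(m^2 + 11*m + 30)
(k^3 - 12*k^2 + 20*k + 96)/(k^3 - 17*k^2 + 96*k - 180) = (k^2 - 6*k - 16)/(k^2 - 11*k + 30)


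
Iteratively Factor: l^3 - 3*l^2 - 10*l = (l)*(l^2 - 3*l - 10) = l*(l + 2)*(l - 5)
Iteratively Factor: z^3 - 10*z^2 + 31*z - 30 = (z - 5)*(z^2 - 5*z + 6) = (z - 5)*(z - 2)*(z - 3)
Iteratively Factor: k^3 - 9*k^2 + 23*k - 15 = (k - 3)*(k^2 - 6*k + 5) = (k - 5)*(k - 3)*(k - 1)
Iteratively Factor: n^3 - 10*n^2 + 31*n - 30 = (n - 2)*(n^2 - 8*n + 15) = (n - 5)*(n - 2)*(n - 3)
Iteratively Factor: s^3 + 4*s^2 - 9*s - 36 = (s + 3)*(s^2 + s - 12) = (s + 3)*(s + 4)*(s - 3)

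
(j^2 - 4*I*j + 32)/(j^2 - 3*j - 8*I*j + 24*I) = (j + 4*I)/(j - 3)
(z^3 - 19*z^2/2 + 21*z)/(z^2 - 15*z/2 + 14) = z*(z - 6)/(z - 4)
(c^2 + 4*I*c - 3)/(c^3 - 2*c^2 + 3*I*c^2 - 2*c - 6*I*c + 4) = (c + 3*I)/(c^2 + 2*c*(-1 + I) - 4*I)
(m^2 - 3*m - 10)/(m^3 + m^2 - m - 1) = (m^2 - 3*m - 10)/(m^3 + m^2 - m - 1)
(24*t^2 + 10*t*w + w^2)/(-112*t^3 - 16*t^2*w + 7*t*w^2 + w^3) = (-6*t - w)/(28*t^2 - 3*t*w - w^2)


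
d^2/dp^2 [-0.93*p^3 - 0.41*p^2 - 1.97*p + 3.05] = -5.58*p - 0.82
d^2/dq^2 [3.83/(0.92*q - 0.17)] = 6.483424/(0.92*q - 0.17)^3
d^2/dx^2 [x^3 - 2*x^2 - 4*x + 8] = 6*x - 4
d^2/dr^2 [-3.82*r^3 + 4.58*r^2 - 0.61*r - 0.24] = 9.16 - 22.92*r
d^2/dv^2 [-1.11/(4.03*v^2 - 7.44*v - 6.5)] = (-36.054798*v^2 + 66.562704*v + 1.11*(8.06*v - 7.44)*(16.12*v - 14.88) + 58.1529)/(-4.03*v^2 + 7.44*v + 6.5)^3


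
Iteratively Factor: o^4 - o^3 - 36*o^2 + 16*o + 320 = (o + 4)*(o^3 - 5*o^2 - 16*o + 80) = (o - 5)*(o + 4)*(o^2 - 16) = (o - 5)*(o + 4)^2*(o - 4)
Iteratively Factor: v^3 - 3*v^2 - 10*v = (v - 5)*(v^2 + 2*v) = (v - 5)*(v + 2)*(v)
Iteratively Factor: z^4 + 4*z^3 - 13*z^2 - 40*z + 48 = (z - 3)*(z^3 + 7*z^2 + 8*z - 16) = (z - 3)*(z - 1)*(z^2 + 8*z + 16) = (z - 3)*(z - 1)*(z + 4)*(z + 4)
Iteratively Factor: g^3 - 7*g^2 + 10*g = (g)*(g^2 - 7*g + 10) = g*(g - 5)*(g - 2)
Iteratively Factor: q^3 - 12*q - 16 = (q - 4)*(q^2 + 4*q + 4) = (q - 4)*(q + 2)*(q + 2)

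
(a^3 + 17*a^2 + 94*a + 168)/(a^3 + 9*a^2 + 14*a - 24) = (a + 7)/(a - 1)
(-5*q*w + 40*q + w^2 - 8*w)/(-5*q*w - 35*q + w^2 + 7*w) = (w - 8)/(w + 7)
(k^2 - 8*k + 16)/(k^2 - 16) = (k - 4)/(k + 4)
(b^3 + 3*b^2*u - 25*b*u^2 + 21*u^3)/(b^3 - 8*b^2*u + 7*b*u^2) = (-b^2 - 4*b*u + 21*u^2)/(b*(-b + 7*u))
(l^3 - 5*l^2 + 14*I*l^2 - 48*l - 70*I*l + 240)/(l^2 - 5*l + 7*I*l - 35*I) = (l^2 + 14*I*l - 48)/(l + 7*I)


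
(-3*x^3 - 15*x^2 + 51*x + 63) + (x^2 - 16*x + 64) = -3*x^3 - 14*x^2 + 35*x + 127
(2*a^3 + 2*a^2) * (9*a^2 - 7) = 18*a^5 + 18*a^4 - 14*a^3 - 14*a^2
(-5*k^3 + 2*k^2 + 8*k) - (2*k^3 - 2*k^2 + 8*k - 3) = -7*k^3 + 4*k^2 + 3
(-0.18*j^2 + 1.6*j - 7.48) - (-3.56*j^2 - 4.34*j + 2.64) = 3.38*j^2 + 5.94*j - 10.12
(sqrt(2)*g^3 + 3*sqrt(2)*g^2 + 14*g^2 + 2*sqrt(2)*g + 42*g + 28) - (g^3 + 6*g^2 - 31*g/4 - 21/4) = -g^3 + sqrt(2)*g^3 + 3*sqrt(2)*g^2 + 8*g^2 + 2*sqrt(2)*g + 199*g/4 + 133/4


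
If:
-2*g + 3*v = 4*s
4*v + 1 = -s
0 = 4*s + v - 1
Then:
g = -7/6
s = 1/3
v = -1/3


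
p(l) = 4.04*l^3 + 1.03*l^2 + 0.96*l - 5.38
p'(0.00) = 0.96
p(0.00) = -5.38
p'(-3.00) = 103.86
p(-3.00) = -108.07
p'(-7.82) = 726.02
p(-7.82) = -1881.88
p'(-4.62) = 250.14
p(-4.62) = -386.22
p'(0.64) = 7.24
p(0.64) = -3.28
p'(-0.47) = 2.67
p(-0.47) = -6.02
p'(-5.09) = 304.48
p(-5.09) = -516.34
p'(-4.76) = 265.76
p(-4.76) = -422.33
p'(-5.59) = 368.17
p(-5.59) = -684.26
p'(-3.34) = 129.29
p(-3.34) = -147.63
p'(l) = 12.12*l^2 + 2.06*l + 0.96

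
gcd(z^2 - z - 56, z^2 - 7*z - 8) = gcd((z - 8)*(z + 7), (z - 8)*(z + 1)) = z - 8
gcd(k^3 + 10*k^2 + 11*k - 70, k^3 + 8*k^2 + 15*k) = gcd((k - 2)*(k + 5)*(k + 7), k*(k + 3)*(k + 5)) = k + 5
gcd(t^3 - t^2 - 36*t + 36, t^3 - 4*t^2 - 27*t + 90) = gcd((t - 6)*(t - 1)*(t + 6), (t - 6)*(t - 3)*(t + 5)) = t - 6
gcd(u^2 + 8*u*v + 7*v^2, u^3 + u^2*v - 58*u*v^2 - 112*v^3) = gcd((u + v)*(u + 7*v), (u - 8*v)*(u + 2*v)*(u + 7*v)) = u + 7*v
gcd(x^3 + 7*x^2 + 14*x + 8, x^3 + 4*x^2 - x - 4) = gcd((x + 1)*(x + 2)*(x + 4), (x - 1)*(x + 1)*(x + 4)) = x^2 + 5*x + 4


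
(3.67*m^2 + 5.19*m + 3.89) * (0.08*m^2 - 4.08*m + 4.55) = 0.2936*m^4 - 14.5584*m^3 - 4.1655*m^2 + 7.7433*m + 17.6995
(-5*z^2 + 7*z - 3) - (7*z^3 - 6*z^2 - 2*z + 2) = -7*z^3 + z^2 + 9*z - 5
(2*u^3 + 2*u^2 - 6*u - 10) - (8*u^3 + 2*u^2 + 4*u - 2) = -6*u^3 - 10*u - 8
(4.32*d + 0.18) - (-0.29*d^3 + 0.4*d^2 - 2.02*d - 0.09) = 0.29*d^3 - 0.4*d^2 + 6.34*d + 0.27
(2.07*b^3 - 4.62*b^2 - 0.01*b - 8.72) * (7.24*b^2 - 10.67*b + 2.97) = 14.9868*b^5 - 55.5357*b^4 + 55.3709*b^3 - 76.7475*b^2 + 93.0127*b - 25.8984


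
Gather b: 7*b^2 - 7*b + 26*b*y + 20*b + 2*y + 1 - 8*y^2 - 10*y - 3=7*b^2 + b*(26*y + 13) - 8*y^2 - 8*y - 2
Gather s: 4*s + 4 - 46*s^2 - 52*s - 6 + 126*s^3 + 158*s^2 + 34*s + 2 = 126*s^3 + 112*s^2 - 14*s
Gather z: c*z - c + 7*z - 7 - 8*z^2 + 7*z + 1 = -c - 8*z^2 + z*(c + 14) - 6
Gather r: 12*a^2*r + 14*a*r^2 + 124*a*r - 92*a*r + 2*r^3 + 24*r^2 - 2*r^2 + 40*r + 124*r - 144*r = 2*r^3 + r^2*(14*a + 22) + r*(12*a^2 + 32*a + 20)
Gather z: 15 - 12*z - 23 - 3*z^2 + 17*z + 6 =-3*z^2 + 5*z - 2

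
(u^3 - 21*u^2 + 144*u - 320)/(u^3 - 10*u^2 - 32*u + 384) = (u - 5)/(u + 6)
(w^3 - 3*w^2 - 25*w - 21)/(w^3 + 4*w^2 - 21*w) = (w^3 - 3*w^2 - 25*w - 21)/(w*(w^2 + 4*w - 21))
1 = 1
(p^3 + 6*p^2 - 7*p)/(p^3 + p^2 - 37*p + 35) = p/(p - 5)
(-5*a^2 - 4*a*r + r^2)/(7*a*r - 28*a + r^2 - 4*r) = (-5*a^2 - 4*a*r + r^2)/(7*a*r - 28*a + r^2 - 4*r)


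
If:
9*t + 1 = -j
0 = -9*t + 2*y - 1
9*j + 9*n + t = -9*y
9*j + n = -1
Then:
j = -164/1379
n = 97/1379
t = -135/1379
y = 82/1379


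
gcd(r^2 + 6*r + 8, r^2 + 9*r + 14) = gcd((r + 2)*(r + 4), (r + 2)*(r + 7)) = r + 2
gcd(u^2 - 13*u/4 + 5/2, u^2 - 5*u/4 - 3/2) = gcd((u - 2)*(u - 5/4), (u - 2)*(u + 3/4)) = u - 2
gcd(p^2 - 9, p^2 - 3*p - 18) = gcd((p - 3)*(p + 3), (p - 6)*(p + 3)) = p + 3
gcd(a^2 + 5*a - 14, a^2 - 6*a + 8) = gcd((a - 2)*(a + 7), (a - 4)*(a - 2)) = a - 2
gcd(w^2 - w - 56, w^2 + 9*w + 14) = w + 7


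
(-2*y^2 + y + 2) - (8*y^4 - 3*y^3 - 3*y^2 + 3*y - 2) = -8*y^4 + 3*y^3 + y^2 - 2*y + 4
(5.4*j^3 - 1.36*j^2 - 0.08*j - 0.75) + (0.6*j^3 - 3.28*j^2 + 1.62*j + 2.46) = 6.0*j^3 - 4.64*j^2 + 1.54*j + 1.71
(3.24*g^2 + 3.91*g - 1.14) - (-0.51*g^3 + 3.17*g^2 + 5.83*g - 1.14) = 0.51*g^3 + 0.0700000000000003*g^2 - 1.92*g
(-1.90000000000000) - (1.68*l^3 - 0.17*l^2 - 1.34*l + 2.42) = -1.68*l^3 + 0.17*l^2 + 1.34*l - 4.32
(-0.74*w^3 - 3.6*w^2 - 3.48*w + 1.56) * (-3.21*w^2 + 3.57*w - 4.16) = 2.3754*w^5 + 8.9142*w^4 + 1.3972*w^3 - 2.4552*w^2 + 20.046*w - 6.4896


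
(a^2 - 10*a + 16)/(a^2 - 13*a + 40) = (a - 2)/(a - 5)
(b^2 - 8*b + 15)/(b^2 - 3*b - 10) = (b - 3)/(b + 2)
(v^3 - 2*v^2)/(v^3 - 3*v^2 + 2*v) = v/(v - 1)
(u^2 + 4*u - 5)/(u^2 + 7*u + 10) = (u - 1)/(u + 2)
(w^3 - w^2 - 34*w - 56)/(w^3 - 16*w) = (w^2 - 5*w - 14)/(w*(w - 4))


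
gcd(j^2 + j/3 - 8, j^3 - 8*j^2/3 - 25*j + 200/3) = j - 8/3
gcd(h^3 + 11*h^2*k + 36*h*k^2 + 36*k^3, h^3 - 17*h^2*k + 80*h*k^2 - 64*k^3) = 1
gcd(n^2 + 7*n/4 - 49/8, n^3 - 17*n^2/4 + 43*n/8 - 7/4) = n - 7/4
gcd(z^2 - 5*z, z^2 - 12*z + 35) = z - 5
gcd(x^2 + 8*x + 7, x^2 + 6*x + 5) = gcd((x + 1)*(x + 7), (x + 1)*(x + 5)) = x + 1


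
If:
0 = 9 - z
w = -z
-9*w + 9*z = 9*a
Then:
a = 18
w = -9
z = 9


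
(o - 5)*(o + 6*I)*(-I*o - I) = -I*o^3 + 6*o^2 + 4*I*o^2 - 24*o + 5*I*o - 30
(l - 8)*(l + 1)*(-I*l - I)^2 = -l^4 + 5*l^3 + 21*l^2 + 23*l + 8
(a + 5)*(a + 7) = a^2 + 12*a + 35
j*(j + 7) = j^2 + 7*j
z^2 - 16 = (z - 4)*(z + 4)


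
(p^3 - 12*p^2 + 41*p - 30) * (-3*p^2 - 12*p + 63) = -3*p^5 + 24*p^4 + 84*p^3 - 1158*p^2 + 2943*p - 1890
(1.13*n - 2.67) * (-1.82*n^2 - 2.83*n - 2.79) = -2.0566*n^3 + 1.6615*n^2 + 4.4034*n + 7.4493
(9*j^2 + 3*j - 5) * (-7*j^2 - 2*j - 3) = -63*j^4 - 39*j^3 + 2*j^2 + j + 15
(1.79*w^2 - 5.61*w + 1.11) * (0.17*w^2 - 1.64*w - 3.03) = 0.3043*w^4 - 3.8893*w^3 + 3.9654*w^2 + 15.1779*w - 3.3633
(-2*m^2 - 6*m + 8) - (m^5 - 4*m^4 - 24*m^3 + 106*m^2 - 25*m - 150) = -m^5 + 4*m^4 + 24*m^3 - 108*m^2 + 19*m + 158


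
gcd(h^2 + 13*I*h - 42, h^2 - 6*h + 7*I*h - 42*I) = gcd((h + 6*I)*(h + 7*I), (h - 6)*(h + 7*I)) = h + 7*I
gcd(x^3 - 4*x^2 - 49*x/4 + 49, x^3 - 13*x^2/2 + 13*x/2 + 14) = x^2 - 15*x/2 + 14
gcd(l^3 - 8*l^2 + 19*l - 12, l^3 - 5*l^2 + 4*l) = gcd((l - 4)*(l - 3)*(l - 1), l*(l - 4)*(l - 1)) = l^2 - 5*l + 4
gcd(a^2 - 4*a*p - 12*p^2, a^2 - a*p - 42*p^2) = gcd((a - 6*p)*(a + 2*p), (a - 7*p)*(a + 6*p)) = 1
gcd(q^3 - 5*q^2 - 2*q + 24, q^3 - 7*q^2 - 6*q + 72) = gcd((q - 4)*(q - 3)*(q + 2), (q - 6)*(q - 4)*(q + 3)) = q - 4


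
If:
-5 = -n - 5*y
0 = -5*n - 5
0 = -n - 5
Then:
No Solution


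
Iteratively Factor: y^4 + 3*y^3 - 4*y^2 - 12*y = (y - 2)*(y^3 + 5*y^2 + 6*y) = y*(y - 2)*(y^2 + 5*y + 6) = y*(y - 2)*(y + 2)*(y + 3)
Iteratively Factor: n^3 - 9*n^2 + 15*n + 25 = (n - 5)*(n^2 - 4*n - 5) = (n - 5)*(n + 1)*(n - 5)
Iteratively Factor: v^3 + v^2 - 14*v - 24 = (v + 3)*(v^2 - 2*v - 8) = (v + 2)*(v + 3)*(v - 4)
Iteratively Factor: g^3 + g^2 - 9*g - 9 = (g - 3)*(g^2 + 4*g + 3) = (g - 3)*(g + 1)*(g + 3)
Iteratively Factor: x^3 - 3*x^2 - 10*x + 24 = (x - 4)*(x^2 + x - 6) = (x - 4)*(x + 3)*(x - 2)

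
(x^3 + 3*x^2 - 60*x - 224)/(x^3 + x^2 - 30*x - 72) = (x^2 - x - 56)/(x^2 - 3*x - 18)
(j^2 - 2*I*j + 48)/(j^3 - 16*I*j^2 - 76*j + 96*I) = (j + 6*I)/(j^2 - 8*I*j - 12)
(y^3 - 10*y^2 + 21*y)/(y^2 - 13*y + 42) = y*(y - 3)/(y - 6)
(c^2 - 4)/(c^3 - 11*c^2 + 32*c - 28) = (c + 2)/(c^2 - 9*c + 14)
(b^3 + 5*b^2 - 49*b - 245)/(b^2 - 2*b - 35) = b + 7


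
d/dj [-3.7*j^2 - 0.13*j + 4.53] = -7.4*j - 0.13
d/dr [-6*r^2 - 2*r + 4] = -12*r - 2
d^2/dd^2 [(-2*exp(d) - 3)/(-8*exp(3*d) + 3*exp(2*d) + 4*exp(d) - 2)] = (512*exp(6*d) + 1584*exp(5*d) - 518*exp(4*d) - 524*exp(3*d) - 252*exp(2*d) + 136*exp(d) + 32)*exp(d)/(512*exp(9*d) - 576*exp(8*d) - 552*exp(7*d) + 933*exp(6*d) - 12*exp(5*d) - 474*exp(4*d) + 176*exp(3*d) + 60*exp(2*d) - 48*exp(d) + 8)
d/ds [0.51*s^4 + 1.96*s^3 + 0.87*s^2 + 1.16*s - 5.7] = 2.04*s^3 + 5.88*s^2 + 1.74*s + 1.16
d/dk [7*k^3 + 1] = 21*k^2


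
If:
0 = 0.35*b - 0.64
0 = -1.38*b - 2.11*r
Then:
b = 1.83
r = -1.20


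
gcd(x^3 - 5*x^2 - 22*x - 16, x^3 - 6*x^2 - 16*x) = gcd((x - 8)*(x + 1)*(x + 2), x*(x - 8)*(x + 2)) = x^2 - 6*x - 16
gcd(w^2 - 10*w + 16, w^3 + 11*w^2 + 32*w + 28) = 1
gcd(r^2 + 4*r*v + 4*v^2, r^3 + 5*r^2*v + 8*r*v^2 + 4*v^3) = r^2 + 4*r*v + 4*v^2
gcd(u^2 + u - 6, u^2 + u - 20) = 1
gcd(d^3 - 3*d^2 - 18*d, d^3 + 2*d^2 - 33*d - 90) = d^2 - 3*d - 18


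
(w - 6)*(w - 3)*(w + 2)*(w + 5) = w^4 - 2*w^3 - 35*w^2 + 36*w + 180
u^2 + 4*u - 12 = (u - 2)*(u + 6)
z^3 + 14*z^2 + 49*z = z*(z + 7)^2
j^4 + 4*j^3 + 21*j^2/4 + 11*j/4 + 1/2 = (j + 1/2)^2*(j + 1)*(j + 2)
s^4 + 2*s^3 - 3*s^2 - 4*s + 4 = (s - 1)^2*(s + 2)^2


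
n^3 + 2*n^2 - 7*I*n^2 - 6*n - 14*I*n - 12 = (n + 2)*(n - 6*I)*(n - I)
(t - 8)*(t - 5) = t^2 - 13*t + 40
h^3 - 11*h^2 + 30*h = h*(h - 6)*(h - 5)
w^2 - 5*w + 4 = (w - 4)*(w - 1)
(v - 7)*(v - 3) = v^2 - 10*v + 21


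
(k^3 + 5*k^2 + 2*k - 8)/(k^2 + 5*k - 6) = (k^2 + 6*k + 8)/(k + 6)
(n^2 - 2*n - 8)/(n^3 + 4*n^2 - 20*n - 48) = 1/(n + 6)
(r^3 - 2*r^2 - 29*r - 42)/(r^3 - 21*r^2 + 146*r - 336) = (r^2 + 5*r + 6)/(r^2 - 14*r + 48)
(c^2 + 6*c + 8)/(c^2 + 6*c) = (c^2 + 6*c + 8)/(c*(c + 6))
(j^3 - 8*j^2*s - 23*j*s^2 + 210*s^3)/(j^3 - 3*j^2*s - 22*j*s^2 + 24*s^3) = (-j^2 + 2*j*s + 35*s^2)/(-j^2 - 3*j*s + 4*s^2)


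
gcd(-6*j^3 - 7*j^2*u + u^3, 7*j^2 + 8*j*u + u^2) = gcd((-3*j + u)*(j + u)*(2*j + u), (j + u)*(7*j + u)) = j + u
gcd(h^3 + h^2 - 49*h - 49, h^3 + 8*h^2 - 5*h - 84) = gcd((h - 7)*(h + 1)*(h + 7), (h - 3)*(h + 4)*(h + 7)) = h + 7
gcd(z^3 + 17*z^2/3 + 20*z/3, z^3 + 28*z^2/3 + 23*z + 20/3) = z + 4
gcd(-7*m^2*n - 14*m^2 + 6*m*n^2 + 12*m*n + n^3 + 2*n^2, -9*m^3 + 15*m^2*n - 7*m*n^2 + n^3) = m - n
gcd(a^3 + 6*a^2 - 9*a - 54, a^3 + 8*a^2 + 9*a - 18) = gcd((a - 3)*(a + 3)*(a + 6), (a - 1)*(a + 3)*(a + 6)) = a^2 + 9*a + 18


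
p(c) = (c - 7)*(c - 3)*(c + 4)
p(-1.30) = 96.36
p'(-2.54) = 30.83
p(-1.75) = 93.52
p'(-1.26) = 0.88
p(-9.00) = -960.00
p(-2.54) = 77.16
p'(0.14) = -20.62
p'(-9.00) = 332.00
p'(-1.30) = 1.67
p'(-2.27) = 23.70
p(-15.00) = -4356.00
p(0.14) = 81.23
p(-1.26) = 96.41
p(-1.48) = 95.74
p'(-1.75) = 11.19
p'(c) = (c - 7)*(c - 3) + (c - 7)*(c + 4) + (c - 3)*(c + 4)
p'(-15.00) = 836.00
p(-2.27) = 84.52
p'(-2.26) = 23.44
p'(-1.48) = 5.33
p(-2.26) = 84.75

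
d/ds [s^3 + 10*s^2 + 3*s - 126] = 3*s^2 + 20*s + 3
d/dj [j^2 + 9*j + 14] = 2*j + 9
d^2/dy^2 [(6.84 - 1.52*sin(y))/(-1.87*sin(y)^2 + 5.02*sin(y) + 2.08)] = (-5.315288*sin(y)^5 + 81.406336*sin(y)^4 - 217.472024*sin(y)^3 + 151.148648*sin(y)^2 + 342.735376*sin(y) - 429.693664)/(6.539203*sin(y)^6 - 52.663314*sin(y)^5 + 119.553588*sin(y)^4 - 9.35125599999996*sin(y)^3 - 132.979392*sin(y)^2 - 65.155584*sin(y) - 8.998912)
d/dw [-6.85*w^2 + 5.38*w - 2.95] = 5.38 - 13.7*w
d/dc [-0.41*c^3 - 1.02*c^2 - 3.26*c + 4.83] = -1.23*c^2 - 2.04*c - 3.26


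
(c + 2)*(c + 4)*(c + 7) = c^3 + 13*c^2 + 50*c + 56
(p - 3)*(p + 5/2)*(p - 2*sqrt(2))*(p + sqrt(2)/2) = p^4 - 3*sqrt(2)*p^3/2 - p^3/2 - 19*p^2/2 + 3*sqrt(2)*p^2/4 + p + 45*sqrt(2)*p/4 + 15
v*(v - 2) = v^2 - 2*v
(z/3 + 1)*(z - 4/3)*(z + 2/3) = z^3/3 + 7*z^2/9 - 26*z/27 - 8/9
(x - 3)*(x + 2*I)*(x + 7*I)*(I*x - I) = I*x^4 - 9*x^3 - 4*I*x^3 + 36*x^2 - 11*I*x^2 - 27*x + 56*I*x - 42*I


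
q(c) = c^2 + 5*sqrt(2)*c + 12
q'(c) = 2*c + 5*sqrt(2)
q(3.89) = 54.64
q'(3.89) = 14.85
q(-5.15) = 2.11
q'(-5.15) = -3.23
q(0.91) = 19.26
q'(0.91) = 8.89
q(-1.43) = 3.93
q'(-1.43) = 4.21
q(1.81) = 28.07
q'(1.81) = 10.69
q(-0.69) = 7.60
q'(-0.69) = 5.69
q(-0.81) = 6.93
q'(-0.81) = 5.45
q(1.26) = 22.50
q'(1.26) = 9.59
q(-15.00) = 130.93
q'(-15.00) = -22.93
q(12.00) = 240.85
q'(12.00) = 31.07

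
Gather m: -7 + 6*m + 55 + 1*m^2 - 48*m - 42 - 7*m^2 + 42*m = 6 - 6*m^2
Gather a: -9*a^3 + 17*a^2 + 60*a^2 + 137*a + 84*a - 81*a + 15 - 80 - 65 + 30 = -9*a^3 + 77*a^2 + 140*a - 100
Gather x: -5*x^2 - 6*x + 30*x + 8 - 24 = -5*x^2 + 24*x - 16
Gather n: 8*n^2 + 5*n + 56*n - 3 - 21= 8*n^2 + 61*n - 24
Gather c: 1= 1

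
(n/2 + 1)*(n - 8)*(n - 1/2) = n^3/2 - 13*n^2/4 - 13*n/2 + 4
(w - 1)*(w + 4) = w^2 + 3*w - 4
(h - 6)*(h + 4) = h^2 - 2*h - 24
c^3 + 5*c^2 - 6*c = c*(c - 1)*(c + 6)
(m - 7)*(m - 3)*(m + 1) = m^3 - 9*m^2 + 11*m + 21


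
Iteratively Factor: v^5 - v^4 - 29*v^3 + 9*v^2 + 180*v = (v + 3)*(v^4 - 4*v^3 - 17*v^2 + 60*v) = (v - 5)*(v + 3)*(v^3 + v^2 - 12*v) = (v - 5)*(v - 3)*(v + 3)*(v^2 + 4*v) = v*(v - 5)*(v - 3)*(v + 3)*(v + 4)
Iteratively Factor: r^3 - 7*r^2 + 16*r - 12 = (r - 3)*(r^2 - 4*r + 4) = (r - 3)*(r - 2)*(r - 2)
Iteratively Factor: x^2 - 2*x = (x)*(x - 2)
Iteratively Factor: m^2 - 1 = (m - 1)*(m + 1)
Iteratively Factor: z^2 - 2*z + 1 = (z - 1)*(z - 1)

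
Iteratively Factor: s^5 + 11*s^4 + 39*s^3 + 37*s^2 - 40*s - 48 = (s + 4)*(s^4 + 7*s^3 + 11*s^2 - 7*s - 12) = (s + 4)^2*(s^3 + 3*s^2 - s - 3) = (s + 3)*(s + 4)^2*(s^2 - 1) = (s + 1)*(s + 3)*(s + 4)^2*(s - 1)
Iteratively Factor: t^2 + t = (t)*(t + 1)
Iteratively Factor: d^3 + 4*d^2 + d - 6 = (d + 3)*(d^2 + d - 2) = (d + 2)*(d + 3)*(d - 1)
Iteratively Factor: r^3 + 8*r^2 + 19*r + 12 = (r + 3)*(r^2 + 5*r + 4) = (r + 3)*(r + 4)*(r + 1)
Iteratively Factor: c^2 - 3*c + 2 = (c - 2)*(c - 1)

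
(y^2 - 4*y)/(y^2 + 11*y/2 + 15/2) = 2*y*(y - 4)/(2*y^2 + 11*y + 15)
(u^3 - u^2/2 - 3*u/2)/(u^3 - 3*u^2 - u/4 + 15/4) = 2*u/(2*u - 5)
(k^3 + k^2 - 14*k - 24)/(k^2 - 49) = (k^3 + k^2 - 14*k - 24)/(k^2 - 49)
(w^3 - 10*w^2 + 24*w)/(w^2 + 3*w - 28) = w*(w - 6)/(w + 7)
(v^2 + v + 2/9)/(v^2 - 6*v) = (v^2 + v + 2/9)/(v*(v - 6))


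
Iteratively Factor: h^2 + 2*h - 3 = (h - 1)*(h + 3)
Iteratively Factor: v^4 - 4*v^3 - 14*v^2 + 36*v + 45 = (v - 3)*(v^3 - v^2 - 17*v - 15) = (v - 3)*(v + 3)*(v^2 - 4*v - 5) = (v - 3)*(v + 1)*(v + 3)*(v - 5)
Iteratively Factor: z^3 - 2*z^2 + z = (z)*(z^2 - 2*z + 1) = z*(z - 1)*(z - 1)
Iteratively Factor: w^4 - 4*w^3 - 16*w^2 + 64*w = (w - 4)*(w^3 - 16*w) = (w - 4)^2*(w^2 + 4*w) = w*(w - 4)^2*(w + 4)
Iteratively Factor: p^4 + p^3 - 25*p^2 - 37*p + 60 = (p - 1)*(p^3 + 2*p^2 - 23*p - 60) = (p - 1)*(p + 3)*(p^2 - p - 20) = (p - 1)*(p + 3)*(p + 4)*(p - 5)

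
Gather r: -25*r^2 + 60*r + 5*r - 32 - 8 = -25*r^2 + 65*r - 40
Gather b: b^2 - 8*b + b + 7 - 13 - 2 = b^2 - 7*b - 8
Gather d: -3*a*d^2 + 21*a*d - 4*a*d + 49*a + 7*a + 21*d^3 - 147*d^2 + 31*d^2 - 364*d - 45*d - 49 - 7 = 56*a + 21*d^3 + d^2*(-3*a - 116) + d*(17*a - 409) - 56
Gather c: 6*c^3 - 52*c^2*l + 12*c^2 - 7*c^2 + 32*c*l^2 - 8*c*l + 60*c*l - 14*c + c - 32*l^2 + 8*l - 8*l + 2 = 6*c^3 + c^2*(5 - 52*l) + c*(32*l^2 + 52*l - 13) - 32*l^2 + 2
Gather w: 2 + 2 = 4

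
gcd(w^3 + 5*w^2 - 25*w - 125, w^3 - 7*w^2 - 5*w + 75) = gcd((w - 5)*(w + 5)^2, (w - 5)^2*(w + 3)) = w - 5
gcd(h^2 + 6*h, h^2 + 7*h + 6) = h + 6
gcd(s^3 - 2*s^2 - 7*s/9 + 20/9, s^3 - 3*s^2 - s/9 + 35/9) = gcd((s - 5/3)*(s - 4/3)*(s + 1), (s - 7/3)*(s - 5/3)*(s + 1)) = s^2 - 2*s/3 - 5/3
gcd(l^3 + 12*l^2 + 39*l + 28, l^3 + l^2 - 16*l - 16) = l^2 + 5*l + 4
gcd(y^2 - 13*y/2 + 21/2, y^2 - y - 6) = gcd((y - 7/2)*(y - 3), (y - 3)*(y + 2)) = y - 3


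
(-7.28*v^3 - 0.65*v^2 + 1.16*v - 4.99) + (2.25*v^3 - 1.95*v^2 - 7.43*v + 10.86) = -5.03*v^3 - 2.6*v^2 - 6.27*v + 5.87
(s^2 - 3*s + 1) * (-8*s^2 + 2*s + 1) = -8*s^4 + 26*s^3 - 13*s^2 - s + 1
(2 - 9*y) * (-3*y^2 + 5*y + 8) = 27*y^3 - 51*y^2 - 62*y + 16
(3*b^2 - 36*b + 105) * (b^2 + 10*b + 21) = 3*b^4 - 6*b^3 - 192*b^2 + 294*b + 2205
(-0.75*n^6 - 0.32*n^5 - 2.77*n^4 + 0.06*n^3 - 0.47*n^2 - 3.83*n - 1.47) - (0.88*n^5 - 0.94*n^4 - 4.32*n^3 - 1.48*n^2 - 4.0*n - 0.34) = -0.75*n^6 - 1.2*n^5 - 1.83*n^4 + 4.38*n^3 + 1.01*n^2 + 0.17*n - 1.13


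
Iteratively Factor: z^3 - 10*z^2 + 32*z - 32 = (z - 4)*(z^2 - 6*z + 8) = (z - 4)^2*(z - 2)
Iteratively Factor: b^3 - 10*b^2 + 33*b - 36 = (b - 3)*(b^2 - 7*b + 12) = (b - 4)*(b - 3)*(b - 3)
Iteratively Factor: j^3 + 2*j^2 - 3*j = (j)*(j^2 + 2*j - 3) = j*(j - 1)*(j + 3)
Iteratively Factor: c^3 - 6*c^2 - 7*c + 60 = (c + 3)*(c^2 - 9*c + 20) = (c - 4)*(c + 3)*(c - 5)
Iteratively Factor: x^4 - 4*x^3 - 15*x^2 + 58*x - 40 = (x - 1)*(x^3 - 3*x^2 - 18*x + 40) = (x - 5)*(x - 1)*(x^2 + 2*x - 8) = (x - 5)*(x - 1)*(x + 4)*(x - 2)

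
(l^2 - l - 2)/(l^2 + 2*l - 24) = (l^2 - l - 2)/(l^2 + 2*l - 24)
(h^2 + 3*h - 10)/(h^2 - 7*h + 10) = (h + 5)/(h - 5)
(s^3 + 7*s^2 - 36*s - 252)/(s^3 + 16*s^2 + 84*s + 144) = (s^2 + s - 42)/(s^2 + 10*s + 24)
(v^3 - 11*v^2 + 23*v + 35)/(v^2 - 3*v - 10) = (v^2 - 6*v - 7)/(v + 2)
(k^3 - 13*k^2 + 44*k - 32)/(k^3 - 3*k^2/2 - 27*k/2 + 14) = 2*(k - 8)/(2*k + 7)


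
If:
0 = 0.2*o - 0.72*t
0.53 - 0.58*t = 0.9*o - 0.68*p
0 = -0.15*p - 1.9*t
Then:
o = 0.15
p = -0.54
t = 0.04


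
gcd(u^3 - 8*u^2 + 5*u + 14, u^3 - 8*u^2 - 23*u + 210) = u - 7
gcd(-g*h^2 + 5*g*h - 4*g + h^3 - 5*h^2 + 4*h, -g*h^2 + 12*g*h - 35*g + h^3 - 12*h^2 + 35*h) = g - h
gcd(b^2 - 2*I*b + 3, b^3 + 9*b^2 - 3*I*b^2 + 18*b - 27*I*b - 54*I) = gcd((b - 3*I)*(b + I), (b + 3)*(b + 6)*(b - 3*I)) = b - 3*I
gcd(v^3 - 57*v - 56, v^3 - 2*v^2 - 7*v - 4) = v + 1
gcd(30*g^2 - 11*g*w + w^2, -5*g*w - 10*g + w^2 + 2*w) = -5*g + w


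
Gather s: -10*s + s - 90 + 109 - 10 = 9 - 9*s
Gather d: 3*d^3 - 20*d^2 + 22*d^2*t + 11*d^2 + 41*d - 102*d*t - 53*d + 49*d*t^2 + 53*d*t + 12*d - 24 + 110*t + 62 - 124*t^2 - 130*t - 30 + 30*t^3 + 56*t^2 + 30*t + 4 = 3*d^3 + d^2*(22*t - 9) + d*(49*t^2 - 49*t) + 30*t^3 - 68*t^2 + 10*t + 12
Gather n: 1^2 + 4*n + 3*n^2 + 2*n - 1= 3*n^2 + 6*n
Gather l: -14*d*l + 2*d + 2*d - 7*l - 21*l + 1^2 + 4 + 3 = 4*d + l*(-14*d - 28) + 8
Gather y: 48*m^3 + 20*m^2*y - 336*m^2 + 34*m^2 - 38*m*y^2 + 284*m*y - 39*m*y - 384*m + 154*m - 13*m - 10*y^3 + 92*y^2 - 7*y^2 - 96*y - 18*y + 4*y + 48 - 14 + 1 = 48*m^3 - 302*m^2 - 243*m - 10*y^3 + y^2*(85 - 38*m) + y*(20*m^2 + 245*m - 110) + 35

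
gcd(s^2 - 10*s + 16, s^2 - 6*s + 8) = s - 2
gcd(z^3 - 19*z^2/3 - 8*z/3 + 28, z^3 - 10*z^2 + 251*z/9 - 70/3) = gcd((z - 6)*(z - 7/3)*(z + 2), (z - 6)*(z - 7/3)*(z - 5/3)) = z^2 - 25*z/3 + 14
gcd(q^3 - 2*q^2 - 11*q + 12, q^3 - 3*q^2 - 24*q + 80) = q - 4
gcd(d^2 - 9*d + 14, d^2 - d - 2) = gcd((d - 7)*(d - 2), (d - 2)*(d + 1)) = d - 2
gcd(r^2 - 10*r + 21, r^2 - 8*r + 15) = r - 3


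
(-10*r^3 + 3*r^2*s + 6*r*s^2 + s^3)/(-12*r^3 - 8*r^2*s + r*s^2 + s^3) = (5*r^2 - 4*r*s - s^2)/(6*r^2 + r*s - s^2)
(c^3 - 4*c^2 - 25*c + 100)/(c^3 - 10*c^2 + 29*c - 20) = (c + 5)/(c - 1)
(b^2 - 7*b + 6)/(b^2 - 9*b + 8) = (b - 6)/(b - 8)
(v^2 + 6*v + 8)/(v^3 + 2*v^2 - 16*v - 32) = 1/(v - 4)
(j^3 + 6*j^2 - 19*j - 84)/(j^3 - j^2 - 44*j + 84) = (j^2 - j - 12)/(j^2 - 8*j + 12)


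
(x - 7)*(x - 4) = x^2 - 11*x + 28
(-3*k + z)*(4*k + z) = -12*k^2 + k*z + z^2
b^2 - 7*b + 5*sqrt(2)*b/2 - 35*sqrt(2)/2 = (b - 7)*(b + 5*sqrt(2)/2)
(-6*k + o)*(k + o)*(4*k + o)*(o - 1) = -24*k^3*o + 24*k^3 - 26*k^2*o^2 + 26*k^2*o - k*o^3 + k*o^2 + o^4 - o^3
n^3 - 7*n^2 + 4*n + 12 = (n - 6)*(n - 2)*(n + 1)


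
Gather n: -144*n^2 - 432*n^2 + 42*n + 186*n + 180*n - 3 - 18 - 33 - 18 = -576*n^2 + 408*n - 72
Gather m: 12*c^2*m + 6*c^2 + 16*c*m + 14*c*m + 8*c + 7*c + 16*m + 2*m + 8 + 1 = 6*c^2 + 15*c + m*(12*c^2 + 30*c + 18) + 9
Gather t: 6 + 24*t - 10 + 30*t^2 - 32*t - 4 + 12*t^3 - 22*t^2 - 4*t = 12*t^3 + 8*t^2 - 12*t - 8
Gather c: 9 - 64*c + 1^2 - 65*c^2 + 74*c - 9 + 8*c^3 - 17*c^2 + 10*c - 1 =8*c^3 - 82*c^2 + 20*c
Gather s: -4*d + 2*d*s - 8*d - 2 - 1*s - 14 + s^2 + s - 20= 2*d*s - 12*d + s^2 - 36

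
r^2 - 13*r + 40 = (r - 8)*(r - 5)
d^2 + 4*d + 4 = (d + 2)^2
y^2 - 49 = (y - 7)*(y + 7)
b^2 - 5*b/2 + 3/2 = (b - 3/2)*(b - 1)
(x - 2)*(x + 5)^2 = x^3 + 8*x^2 + 5*x - 50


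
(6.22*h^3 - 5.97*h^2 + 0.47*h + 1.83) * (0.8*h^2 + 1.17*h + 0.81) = 4.976*h^5 + 2.5014*h^4 - 1.5707*h^3 - 2.8218*h^2 + 2.5218*h + 1.4823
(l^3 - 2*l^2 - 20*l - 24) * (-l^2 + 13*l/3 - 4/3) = -l^5 + 19*l^4/3 + 10*l^3 - 60*l^2 - 232*l/3 + 32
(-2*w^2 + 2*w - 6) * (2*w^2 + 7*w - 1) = -4*w^4 - 10*w^3 + 4*w^2 - 44*w + 6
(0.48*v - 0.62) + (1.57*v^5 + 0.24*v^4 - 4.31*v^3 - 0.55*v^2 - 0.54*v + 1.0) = 1.57*v^5 + 0.24*v^4 - 4.31*v^3 - 0.55*v^2 - 0.0600000000000001*v + 0.38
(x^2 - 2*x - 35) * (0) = 0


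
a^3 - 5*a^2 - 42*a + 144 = (a - 8)*(a - 3)*(a + 6)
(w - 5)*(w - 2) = w^2 - 7*w + 10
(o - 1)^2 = o^2 - 2*o + 1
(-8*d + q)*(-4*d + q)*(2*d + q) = 64*d^3 + 8*d^2*q - 10*d*q^2 + q^3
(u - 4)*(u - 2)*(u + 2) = u^3 - 4*u^2 - 4*u + 16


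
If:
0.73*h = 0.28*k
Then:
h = 0.383561643835616*k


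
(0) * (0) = 0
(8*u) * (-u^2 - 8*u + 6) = -8*u^3 - 64*u^2 + 48*u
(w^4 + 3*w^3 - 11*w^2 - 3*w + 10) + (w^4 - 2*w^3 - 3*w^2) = 2*w^4 + w^3 - 14*w^2 - 3*w + 10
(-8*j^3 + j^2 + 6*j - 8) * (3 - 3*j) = 24*j^4 - 27*j^3 - 15*j^2 + 42*j - 24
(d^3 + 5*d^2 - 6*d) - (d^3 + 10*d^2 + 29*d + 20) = -5*d^2 - 35*d - 20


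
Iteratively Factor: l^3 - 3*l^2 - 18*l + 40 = (l + 4)*(l^2 - 7*l + 10) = (l - 5)*(l + 4)*(l - 2)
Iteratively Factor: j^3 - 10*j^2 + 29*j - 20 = (j - 4)*(j^2 - 6*j + 5) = (j - 4)*(j - 1)*(j - 5)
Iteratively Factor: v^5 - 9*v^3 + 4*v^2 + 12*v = (v)*(v^4 - 9*v^2 + 4*v + 12) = v*(v - 2)*(v^3 + 2*v^2 - 5*v - 6) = v*(v - 2)*(v + 3)*(v^2 - v - 2) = v*(v - 2)^2*(v + 3)*(v + 1)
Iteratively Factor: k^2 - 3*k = (k - 3)*(k)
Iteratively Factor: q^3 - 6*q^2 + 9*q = (q - 3)*(q^2 - 3*q) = (q - 3)^2*(q)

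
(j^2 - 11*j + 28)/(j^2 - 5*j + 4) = (j - 7)/(j - 1)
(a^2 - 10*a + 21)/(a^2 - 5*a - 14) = (a - 3)/(a + 2)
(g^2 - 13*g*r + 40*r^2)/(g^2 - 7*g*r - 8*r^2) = (g - 5*r)/(g + r)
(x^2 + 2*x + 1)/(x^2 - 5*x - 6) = (x + 1)/(x - 6)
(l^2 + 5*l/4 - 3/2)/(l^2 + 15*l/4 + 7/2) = (4*l - 3)/(4*l + 7)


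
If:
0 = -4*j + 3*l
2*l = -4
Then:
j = -3/2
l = -2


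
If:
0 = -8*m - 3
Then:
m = -3/8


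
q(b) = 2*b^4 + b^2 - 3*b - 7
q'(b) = 8*b^3 + 2*b - 3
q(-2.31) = 62.21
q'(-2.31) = -106.23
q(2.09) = 29.26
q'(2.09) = 74.21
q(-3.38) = 275.60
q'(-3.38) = -318.68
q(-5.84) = 2371.01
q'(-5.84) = -1608.09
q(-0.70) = -3.93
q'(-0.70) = -7.14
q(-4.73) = 1030.66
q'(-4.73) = -859.05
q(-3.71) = 396.79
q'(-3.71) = -418.94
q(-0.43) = -5.46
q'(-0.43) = -4.50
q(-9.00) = 13223.00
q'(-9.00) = -5853.00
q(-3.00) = 173.00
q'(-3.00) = -225.00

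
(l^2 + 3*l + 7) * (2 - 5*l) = -5*l^3 - 13*l^2 - 29*l + 14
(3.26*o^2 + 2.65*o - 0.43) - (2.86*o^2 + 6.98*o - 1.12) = 0.4*o^2 - 4.33*o + 0.69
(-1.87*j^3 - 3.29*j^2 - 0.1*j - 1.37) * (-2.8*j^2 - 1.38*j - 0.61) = 5.236*j^5 + 11.7926*j^4 + 5.9609*j^3 + 5.9809*j^2 + 1.9516*j + 0.8357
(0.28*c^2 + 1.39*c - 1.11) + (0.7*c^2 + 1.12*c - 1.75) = 0.98*c^2 + 2.51*c - 2.86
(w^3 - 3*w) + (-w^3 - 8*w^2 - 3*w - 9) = -8*w^2 - 6*w - 9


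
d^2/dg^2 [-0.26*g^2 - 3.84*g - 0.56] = -0.520000000000000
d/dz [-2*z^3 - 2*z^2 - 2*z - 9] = -6*z^2 - 4*z - 2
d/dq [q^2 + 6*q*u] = 2*q + 6*u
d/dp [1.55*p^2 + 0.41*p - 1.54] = 3.1*p + 0.41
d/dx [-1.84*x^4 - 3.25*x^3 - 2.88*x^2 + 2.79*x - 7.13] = -7.36*x^3 - 9.75*x^2 - 5.76*x + 2.79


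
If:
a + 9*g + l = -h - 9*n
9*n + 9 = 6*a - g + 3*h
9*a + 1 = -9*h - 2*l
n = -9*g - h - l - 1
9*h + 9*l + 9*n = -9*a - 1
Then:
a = 46505/17721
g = 1139/5907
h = -49502/17721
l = 514/1969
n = -3598/17721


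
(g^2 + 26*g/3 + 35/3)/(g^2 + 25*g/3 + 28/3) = (3*g + 5)/(3*g + 4)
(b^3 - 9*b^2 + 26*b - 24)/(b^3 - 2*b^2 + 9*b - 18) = (b^2 - 7*b + 12)/(b^2 + 9)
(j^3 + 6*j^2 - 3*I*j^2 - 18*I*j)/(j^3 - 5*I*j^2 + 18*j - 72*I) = j*(j + 6)/(j^2 - 2*I*j + 24)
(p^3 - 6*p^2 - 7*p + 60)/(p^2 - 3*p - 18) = (p^2 - 9*p + 20)/(p - 6)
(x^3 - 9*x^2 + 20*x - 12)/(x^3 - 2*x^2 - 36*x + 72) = (x - 1)/(x + 6)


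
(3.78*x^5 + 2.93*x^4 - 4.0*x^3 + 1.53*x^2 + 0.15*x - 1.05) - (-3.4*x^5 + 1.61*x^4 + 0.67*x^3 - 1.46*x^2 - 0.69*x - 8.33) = 7.18*x^5 + 1.32*x^4 - 4.67*x^3 + 2.99*x^2 + 0.84*x + 7.28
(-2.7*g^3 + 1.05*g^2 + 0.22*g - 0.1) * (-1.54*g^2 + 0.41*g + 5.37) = 4.158*g^5 - 2.724*g^4 - 14.4073*g^3 + 5.8827*g^2 + 1.1404*g - 0.537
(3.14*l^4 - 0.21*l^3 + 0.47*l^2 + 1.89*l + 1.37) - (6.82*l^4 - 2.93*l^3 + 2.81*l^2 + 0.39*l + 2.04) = -3.68*l^4 + 2.72*l^3 - 2.34*l^2 + 1.5*l - 0.67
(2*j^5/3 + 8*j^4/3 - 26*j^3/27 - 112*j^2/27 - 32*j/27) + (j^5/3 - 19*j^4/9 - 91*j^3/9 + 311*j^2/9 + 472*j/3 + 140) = j^5 + 5*j^4/9 - 299*j^3/27 + 821*j^2/27 + 4216*j/27 + 140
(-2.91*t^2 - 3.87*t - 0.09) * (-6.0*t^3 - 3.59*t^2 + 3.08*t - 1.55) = 17.46*t^5 + 33.6669*t^4 + 5.4705*t^3 - 7.086*t^2 + 5.7213*t + 0.1395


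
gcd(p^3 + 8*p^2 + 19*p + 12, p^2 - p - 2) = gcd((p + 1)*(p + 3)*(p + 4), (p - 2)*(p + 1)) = p + 1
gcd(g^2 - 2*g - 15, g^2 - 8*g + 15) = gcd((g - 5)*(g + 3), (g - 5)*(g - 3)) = g - 5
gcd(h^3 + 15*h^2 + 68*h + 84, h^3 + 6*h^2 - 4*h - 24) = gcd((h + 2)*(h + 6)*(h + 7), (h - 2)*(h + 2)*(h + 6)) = h^2 + 8*h + 12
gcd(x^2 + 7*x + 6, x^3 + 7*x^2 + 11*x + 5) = x + 1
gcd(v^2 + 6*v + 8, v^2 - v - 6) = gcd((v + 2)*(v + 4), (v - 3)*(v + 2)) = v + 2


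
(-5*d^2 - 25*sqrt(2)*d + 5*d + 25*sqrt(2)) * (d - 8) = -5*d^3 - 25*sqrt(2)*d^2 + 45*d^2 - 40*d + 225*sqrt(2)*d - 200*sqrt(2)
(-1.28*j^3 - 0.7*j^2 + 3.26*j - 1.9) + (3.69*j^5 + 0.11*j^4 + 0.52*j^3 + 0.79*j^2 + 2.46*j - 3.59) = 3.69*j^5 + 0.11*j^4 - 0.76*j^3 + 0.0900000000000001*j^2 + 5.72*j - 5.49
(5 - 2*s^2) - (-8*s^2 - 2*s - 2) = 6*s^2 + 2*s + 7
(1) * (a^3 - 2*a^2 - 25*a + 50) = a^3 - 2*a^2 - 25*a + 50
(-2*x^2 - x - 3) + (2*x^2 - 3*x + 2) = -4*x - 1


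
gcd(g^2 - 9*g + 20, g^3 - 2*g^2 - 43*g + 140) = g^2 - 9*g + 20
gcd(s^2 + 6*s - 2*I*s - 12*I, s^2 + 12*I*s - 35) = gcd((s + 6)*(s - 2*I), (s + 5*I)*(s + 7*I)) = 1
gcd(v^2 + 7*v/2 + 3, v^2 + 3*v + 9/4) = v + 3/2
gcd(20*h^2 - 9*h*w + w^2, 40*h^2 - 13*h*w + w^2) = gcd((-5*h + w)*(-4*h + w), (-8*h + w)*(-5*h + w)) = -5*h + w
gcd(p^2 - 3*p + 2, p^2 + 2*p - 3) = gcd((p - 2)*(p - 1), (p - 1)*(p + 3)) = p - 1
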